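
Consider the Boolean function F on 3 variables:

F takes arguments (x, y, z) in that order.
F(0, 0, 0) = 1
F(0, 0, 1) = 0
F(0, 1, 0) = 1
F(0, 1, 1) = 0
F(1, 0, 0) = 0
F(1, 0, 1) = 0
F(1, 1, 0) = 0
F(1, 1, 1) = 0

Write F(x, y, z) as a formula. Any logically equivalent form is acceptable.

F(x, y, z) = ((not x and not y) and not z) or ((not x and y) and not z)

Collect the rows where F=1 — (0,0,0), (0,1,0) — and write one minterm per row: ¬x·¬y·¬z, ¬x·y·¬z. Their union (logical OR) reproduces the table exactly.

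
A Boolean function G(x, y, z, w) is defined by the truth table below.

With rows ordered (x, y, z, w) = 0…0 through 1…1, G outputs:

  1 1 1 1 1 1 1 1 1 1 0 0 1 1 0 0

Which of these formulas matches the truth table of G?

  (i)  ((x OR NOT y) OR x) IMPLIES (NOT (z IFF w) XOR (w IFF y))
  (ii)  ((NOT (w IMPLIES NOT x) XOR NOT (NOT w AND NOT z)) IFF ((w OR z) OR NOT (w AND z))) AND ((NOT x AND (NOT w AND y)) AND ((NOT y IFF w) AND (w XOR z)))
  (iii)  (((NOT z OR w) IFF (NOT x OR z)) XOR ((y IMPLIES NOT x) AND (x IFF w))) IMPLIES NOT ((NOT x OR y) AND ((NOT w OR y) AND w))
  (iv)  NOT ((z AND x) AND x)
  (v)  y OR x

iv

(i) disagrees with G on (0,0,1,0) (formula → 0, table → 1); rule it out.
(ii) disagrees with G on (0,0,0,0) (formula → 0, table → 1); rule it out.
(iii) disagrees with G on (0,1,0,1) (formula → 0, table → 1); rule it out.
(v) disagrees with G on (0,0,0,0) (formula → 0, table → 1); rule it out.
That leaves (iv). Evaluating it on every row reproduces the table of G exactly.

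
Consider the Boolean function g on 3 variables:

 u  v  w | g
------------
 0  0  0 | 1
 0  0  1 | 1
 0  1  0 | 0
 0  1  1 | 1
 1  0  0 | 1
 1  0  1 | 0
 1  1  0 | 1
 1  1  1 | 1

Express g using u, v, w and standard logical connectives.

g(u, v, w) = ¬(((¬u ∧ v) ∧ ¬w) ∨ ((u ∧ ¬v) ∧ w))

There are just 2 zero rows: (0,1,0), (1,0,1). Their minterms are ¬u·v·¬w, u·¬v·w; the OR of those covers precisely the 0-outputs, and negating it yields g.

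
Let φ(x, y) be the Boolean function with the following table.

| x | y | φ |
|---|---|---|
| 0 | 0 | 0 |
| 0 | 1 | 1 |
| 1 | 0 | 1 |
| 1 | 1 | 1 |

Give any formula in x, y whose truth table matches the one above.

φ(x, y) = x | y

The output is 1 whenever at least one input is 1 — the OR of all inputs.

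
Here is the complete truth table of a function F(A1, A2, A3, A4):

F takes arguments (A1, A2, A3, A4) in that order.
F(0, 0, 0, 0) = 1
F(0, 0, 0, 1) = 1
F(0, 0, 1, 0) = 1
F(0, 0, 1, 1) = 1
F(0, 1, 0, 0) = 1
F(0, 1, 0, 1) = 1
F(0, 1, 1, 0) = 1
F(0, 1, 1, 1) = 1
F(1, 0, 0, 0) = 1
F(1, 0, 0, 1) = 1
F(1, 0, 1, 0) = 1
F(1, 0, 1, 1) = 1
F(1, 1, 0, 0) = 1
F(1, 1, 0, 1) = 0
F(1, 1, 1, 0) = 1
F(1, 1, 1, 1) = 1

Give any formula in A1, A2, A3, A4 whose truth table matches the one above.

F is 0 on exactly one input, (1,1,0,1), whose minterm is A1·A2·¬A3·A4. So F is the negation of that single conjunction.

F(A1, A2, A3, A4) = not (((A1 and A2) and not A3) and A4)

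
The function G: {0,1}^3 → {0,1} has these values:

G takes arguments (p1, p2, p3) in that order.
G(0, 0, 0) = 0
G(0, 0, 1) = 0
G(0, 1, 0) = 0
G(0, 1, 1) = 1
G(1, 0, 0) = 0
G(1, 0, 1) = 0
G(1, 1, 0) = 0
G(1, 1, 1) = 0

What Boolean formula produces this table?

G(p1, p2, p3) = (¬p1 ∧ p2) ∧ p3

Only row (0,1,1) gives 1. That row's minterm ¬p1·p2·p3 is G directly.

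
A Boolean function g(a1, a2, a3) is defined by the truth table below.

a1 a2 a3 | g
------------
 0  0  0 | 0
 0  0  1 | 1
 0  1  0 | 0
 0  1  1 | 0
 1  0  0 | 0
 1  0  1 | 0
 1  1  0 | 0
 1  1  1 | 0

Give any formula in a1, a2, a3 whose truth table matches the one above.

Only row (0,0,1) gives 1. That row's minterm ¬a1·¬a2·a3 is g directly.

g(a1, a2, a3) = (¬a1 ∧ ¬a2) ∧ a3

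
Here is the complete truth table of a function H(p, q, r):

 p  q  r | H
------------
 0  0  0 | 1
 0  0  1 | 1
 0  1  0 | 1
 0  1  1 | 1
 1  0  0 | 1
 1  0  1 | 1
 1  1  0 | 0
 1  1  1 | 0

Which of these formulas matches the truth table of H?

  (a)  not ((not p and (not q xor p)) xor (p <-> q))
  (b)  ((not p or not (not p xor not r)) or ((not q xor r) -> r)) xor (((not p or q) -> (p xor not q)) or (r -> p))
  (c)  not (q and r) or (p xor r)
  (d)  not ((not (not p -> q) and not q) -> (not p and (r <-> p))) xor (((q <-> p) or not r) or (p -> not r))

a

(b) disagrees with H on (0,0,0) (formula → 0, table → 1); rule it out.
(c) disagrees with H on (1,1,0) (formula → 1, table → 0); rule it out.
(d) disagrees with H on (0,0,1) (formula → 0, table → 1); rule it out.
Only (a) survives; checking it on all 8 rows confirms it matches H.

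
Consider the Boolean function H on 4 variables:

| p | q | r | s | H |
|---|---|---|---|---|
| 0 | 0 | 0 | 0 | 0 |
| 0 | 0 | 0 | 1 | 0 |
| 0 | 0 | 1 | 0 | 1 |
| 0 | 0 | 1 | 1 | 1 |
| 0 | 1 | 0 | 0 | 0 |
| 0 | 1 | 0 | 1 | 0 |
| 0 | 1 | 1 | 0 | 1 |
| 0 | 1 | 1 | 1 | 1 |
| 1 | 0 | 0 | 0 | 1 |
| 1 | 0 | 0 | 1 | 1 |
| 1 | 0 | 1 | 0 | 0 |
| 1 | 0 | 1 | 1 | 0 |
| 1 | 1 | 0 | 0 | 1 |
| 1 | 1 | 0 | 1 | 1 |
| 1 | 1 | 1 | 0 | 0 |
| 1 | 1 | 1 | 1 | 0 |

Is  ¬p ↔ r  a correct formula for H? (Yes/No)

Test each input against both H and the formula:
  p=0, q=0, r=0, s=0: formula gives 0, H = 0 ✓
  p=0, q=0, r=0, s=1: formula gives 0, H = 0 ✓
  p=0, q=0, r=1, s=0: formula gives 1, H = 1 ✓
  p=0, q=0, r=1, s=1: formula gives 1, H = 1 ✓
  …and likewise for the remaining 12 rows.
Every row agrees, so the formula is equivalent.

Yes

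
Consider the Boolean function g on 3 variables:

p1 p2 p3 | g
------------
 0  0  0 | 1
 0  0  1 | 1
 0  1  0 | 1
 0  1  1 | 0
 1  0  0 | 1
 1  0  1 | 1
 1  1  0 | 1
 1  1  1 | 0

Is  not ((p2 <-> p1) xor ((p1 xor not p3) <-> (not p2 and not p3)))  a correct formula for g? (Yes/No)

Yes

Test each input against both g and the formula:
  p1=0, p2=0, p3=0: formula gives 1, g = 1 ✓
  p1=0, p2=0, p3=1: formula gives 1, g = 1 ✓
  p1=0, p2=1, p3=0: formula gives 1, g = 1 ✓
  p1=0, p2=1, p3=1: formula gives 0, g = 0 ✓
  p1=1, p2=0, p3=0: formula gives 1, g = 1 ✓
  … (the remaining 3 rows also agree.)
All 8 rows match — the expression computes g exactly.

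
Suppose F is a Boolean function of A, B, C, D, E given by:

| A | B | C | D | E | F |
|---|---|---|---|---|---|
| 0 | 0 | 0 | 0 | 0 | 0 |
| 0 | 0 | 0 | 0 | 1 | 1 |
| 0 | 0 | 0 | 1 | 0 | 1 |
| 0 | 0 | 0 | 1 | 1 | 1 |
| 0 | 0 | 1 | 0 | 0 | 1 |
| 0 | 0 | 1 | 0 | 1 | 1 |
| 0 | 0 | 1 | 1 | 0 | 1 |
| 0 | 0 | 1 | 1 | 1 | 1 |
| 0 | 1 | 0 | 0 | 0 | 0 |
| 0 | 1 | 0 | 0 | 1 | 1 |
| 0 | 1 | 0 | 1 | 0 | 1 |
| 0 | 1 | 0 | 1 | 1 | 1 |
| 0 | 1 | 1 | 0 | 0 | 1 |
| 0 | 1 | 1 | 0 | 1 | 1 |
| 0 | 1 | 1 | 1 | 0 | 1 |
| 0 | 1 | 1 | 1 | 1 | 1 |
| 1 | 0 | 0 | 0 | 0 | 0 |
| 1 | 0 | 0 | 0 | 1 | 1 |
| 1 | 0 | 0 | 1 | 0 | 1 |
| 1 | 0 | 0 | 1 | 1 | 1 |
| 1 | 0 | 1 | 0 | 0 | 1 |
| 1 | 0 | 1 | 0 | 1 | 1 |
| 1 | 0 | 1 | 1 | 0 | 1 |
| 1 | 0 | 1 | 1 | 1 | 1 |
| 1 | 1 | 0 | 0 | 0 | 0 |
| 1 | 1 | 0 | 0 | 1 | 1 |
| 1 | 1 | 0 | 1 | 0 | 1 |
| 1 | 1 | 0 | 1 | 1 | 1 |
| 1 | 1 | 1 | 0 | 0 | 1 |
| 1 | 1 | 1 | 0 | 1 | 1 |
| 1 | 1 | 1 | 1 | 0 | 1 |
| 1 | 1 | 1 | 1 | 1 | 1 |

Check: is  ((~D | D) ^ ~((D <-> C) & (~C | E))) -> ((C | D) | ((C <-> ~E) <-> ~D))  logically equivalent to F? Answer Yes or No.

Check the formula against F row by row:
  A=0, B=0, C=0, D=0, E=0: formula gives 0, F = 0 ✓
  A=0, B=0, C=0, D=0, E=1: formula gives 1, F = 1 ✓
  A=0, B=0, C=0, D=1, E=0: formula gives 1, F = 1 ✓
  A=0, B=0, C=0, D=1, E=1: formula gives 1, F = 1 ✓
  … (the remaining 28 rows also agree.)
All 32 rows match — the expression computes F exactly.

Yes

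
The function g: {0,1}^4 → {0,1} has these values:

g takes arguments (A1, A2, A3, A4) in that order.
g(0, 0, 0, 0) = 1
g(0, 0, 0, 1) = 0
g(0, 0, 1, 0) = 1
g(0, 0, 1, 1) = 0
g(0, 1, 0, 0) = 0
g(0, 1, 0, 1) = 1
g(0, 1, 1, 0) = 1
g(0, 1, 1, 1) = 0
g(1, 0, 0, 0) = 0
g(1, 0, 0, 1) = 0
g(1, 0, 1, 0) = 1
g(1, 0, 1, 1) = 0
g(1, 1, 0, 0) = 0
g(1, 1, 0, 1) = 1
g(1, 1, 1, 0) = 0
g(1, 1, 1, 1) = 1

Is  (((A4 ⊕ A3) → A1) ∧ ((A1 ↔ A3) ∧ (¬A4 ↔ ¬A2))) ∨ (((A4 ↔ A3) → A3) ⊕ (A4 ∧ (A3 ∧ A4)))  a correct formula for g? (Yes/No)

Check the formula against g row by row:
  A1=0, A2=0, A3=0, A4=0: formula gives 1, g = 1 ✓
  A1=0, A2=0, A3=0, A4=1: formula gives 1, but g = 0 ✗
A single disagreement suffices: at (0,0,0,1) they differ, so the formula does not compute g.

No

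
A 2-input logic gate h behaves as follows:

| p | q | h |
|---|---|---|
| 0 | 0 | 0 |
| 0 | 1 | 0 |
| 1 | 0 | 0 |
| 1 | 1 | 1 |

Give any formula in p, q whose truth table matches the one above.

h(p, q) = p & q

The output is 1 only when every input is 1 — the AND of all inputs.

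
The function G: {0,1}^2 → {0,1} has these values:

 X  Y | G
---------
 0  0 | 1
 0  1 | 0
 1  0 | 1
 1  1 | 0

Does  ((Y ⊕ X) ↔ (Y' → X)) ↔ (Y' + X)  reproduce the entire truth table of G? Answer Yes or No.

Evaluate ((Y ⊕ X) ↔ (Y' → X)) ↔ (Y' + X) on each row and compare to G:
  X=0, Y=0: formula gives 1, G = 1 ✓
  X=0, Y=1: formula gives 0, G = 0 ✓
  X=1, Y=0: formula gives 1, G = 1 ✓
  X=1, Y=1: formula gives 0, G = 0 ✓
No disagreement on any input; they are logically equivalent.

Yes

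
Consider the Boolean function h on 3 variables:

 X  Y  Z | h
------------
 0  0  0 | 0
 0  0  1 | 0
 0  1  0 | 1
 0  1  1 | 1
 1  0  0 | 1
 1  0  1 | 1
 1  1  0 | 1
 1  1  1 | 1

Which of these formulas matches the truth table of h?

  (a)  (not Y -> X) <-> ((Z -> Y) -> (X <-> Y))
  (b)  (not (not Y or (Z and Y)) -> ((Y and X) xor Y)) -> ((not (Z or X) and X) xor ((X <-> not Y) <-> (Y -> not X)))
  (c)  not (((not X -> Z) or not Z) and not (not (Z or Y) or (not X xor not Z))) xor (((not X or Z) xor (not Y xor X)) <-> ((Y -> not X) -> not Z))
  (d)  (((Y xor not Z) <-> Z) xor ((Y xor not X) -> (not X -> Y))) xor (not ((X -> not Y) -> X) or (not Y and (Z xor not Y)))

(a) disagrees with h on (0,1,0) (formula → 0, table → 1); rule it out.
(c) disagrees with h on (0,0,0) (formula → 1, table → 0); rule it out.
(d) disagrees with h on (0,0,0) (formula → 1, table → 0); rule it out.
That leaves (b). Evaluating it on every row reproduces the table of h exactly.

b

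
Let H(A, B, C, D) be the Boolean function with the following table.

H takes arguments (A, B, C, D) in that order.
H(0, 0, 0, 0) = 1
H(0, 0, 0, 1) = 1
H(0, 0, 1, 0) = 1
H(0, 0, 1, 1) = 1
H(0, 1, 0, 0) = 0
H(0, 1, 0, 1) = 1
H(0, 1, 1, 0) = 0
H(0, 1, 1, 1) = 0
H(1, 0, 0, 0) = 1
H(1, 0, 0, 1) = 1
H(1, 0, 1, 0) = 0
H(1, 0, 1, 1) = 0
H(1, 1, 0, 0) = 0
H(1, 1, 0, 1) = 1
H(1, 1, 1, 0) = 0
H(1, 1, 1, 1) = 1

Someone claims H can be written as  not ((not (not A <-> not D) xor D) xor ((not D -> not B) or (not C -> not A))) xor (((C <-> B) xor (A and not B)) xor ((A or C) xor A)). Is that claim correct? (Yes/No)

Check the formula against H row by row:
  A=0, B=0, C=0, D=0: formula gives 1, H = 1 ✓
  A=0, B=0, C=0, D=1: formula gives 1, H = 1 ✓
  A=0, B=0, C=1, D=0: formula gives 1, H = 1 ✓
  A=0, B=0, C=1, D=1: formula gives 1, H = 1 ✓
  …
  A=0, B=1, C=0, D=1: formula gives 0, but H = 1 ✗
A single disagreement suffices: at (0,1,0,1) they differ, so the formula does not compute H.

No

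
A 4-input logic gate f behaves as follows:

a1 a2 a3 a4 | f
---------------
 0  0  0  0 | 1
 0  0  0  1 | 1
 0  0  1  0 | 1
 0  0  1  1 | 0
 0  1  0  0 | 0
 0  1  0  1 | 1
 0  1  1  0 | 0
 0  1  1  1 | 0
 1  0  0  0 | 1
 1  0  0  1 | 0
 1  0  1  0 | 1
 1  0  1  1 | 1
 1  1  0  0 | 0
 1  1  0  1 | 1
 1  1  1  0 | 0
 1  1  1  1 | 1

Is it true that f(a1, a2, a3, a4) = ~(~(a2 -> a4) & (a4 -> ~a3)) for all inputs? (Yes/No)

Test each input against both f and the formula:
  a1=0, a2=0, a3=0, a4=0: formula gives 1, f = 1 ✓
  a1=0, a2=0, a3=0, a4=1: formula gives 1, f = 1 ✓
  a1=0, a2=0, a3=1, a4=0: formula gives 1, f = 1 ✓
  a1=0, a2=0, a3=1, a4=1: formula gives 1, but f = 0 ✗
A single disagreement suffices: at (0,0,1,1) they differ, so the formula does not compute f.

No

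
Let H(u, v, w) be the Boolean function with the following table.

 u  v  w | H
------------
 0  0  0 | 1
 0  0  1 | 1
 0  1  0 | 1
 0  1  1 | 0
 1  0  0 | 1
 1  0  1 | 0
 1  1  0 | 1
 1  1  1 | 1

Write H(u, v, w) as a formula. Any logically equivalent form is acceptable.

There are just 2 zero rows: (0,1,1), (1,0,1). Their minterms are ¬u·v·w, u·¬v·w; the OR of those covers precisely the 0-outputs, and negating it yields H.

H(u, v, w) = ¬(((¬u ∧ v) ∧ w) ∨ ((u ∧ ¬v) ∧ w))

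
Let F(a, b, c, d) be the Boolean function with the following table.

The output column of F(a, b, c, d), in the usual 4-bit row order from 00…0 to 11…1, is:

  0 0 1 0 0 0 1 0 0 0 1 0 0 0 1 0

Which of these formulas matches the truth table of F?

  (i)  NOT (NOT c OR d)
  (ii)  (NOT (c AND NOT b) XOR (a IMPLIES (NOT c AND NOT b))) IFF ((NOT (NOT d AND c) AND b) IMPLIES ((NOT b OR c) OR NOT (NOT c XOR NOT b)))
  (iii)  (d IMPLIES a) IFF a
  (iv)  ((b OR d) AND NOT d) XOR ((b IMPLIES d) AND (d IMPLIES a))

i

(ii): at (0,0,1,1) it gives 1, but F = 0 — eliminated.
(iii): at (0,0,0,1) it gives 1, but F = 0 — eliminated.
(iv): at (0,0,0,0) it gives 1, but F = 0 — eliminated.
That leaves (i). Evaluating it on every row reproduces the table of F exactly.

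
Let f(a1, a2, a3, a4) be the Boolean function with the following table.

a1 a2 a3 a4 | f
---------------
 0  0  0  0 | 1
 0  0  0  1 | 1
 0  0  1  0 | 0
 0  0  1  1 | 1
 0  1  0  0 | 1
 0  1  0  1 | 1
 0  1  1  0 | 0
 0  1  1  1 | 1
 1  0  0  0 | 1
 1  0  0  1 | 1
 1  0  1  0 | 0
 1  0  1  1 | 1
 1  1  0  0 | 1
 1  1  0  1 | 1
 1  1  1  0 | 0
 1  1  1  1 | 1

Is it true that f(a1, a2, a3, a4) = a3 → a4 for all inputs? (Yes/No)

Test each input against both f and the formula:
  a1=0, a2=0, a3=0, a4=0: formula gives 1, f = 1 ✓
  a1=0, a2=0, a3=0, a4=1: formula gives 1, f = 1 ✓
  a1=0, a2=0, a3=1, a4=0: formula gives 0, f = 0 ✓
  a1=0, a2=0, a3=1, a4=1: formula gives 1, f = 1 ✓
  … (the remaining 12 rows also agree.)
Every row agrees, so the formula is equivalent.

Yes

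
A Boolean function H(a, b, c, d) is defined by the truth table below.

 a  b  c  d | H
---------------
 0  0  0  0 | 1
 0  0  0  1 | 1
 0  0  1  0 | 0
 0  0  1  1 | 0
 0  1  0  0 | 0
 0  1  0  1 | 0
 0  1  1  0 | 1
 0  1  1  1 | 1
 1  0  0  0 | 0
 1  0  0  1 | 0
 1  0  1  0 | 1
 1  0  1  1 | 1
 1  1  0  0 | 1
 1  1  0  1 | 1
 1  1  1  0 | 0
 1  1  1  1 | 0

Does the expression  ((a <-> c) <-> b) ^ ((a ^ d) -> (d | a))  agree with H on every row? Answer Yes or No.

Check the formula against H row by row:
  a=0, b=0, c=0, d=0: formula gives 1, H = 1 ✓
  a=0, b=0, c=0, d=1: formula gives 1, H = 1 ✓
  a=0, b=0, c=1, d=0: formula gives 0, H = 0 ✓
  a=0, b=0, c=1, d=1: formula gives 0, H = 0 ✓
  … (the remaining 12 rows also agree.)
No disagreement on any input; they are logically equivalent.

Yes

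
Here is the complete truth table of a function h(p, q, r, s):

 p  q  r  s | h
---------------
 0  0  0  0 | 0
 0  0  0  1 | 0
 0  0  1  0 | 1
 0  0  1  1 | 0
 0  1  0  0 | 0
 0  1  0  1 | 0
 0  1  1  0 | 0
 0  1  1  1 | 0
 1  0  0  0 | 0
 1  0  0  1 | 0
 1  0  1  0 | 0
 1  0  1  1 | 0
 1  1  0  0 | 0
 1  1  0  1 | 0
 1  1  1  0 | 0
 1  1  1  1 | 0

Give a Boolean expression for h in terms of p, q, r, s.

h is 1 on exactly one input, (0,0,1,0), whose minterm is ¬p·¬q·r·¬s. So h is just that conjunction.

h(p, q, r, s) = ((p' · q') · r) · s'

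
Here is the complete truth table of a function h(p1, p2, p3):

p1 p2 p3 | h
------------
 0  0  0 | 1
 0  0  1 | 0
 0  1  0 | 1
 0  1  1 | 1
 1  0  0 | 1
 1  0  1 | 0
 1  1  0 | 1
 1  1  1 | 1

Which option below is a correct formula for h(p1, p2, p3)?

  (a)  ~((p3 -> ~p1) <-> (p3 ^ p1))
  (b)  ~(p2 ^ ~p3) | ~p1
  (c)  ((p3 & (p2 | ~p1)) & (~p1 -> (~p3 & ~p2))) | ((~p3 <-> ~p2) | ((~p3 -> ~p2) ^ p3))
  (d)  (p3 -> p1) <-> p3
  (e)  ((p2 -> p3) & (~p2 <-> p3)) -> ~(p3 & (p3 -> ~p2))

(a) disagrees with h on (0,1,1) (formula → 0, table → 1); rule it out.
(b) disagrees with h on (0,0,1) (formula → 1, table → 0); rule it out.
(c) disagrees with h on (0,1,0) (formula → 0, table → 1); rule it out.
(d) disagrees with h on (0,0,0) (formula → 0, table → 1); rule it out.
That leaves (e). Evaluating it on every row reproduces the table of h exactly.

e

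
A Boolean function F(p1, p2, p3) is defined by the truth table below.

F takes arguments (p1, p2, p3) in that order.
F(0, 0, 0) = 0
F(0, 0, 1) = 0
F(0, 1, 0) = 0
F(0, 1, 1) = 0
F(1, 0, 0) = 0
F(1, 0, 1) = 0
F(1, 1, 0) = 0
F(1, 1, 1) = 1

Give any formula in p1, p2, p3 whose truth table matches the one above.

F(p1, p2, p3) = (p1 · p2) · p3

The output is 1 only when every input is 1 — the AND of all inputs.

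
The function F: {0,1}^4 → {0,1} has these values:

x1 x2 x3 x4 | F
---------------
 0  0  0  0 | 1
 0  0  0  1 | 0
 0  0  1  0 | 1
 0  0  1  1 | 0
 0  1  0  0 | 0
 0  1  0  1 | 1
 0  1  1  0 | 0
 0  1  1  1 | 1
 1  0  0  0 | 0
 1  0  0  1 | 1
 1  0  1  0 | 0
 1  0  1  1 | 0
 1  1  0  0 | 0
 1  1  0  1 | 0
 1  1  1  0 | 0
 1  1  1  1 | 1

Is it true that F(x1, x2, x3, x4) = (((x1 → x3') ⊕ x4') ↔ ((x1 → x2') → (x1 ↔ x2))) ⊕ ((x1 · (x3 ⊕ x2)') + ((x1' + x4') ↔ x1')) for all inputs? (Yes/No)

Evaluate (((x1 → x3') ⊕ x4') ↔ ((x1 → x2') → (x1 ↔ x2))) ⊕ ((x1 · (x3 ⊕ x2)') + ((x1' + x4') ↔ x1')) on each row and compare to F:
  x1=0, x2=0, x3=0, x4=0: formula gives 1, F = 1 ✓
  x1=0, x2=0, x3=0, x4=1: formula gives 0, F = 0 ✓
  x1=0, x2=0, x3=1, x4=0: formula gives 1, F = 1 ✓
  x1=0, x2=0, x3=1, x4=1: formula gives 0, F = 0 ✓
  … (the remaining 12 rows also agree.)
Every row agrees, so the formula is equivalent.

Yes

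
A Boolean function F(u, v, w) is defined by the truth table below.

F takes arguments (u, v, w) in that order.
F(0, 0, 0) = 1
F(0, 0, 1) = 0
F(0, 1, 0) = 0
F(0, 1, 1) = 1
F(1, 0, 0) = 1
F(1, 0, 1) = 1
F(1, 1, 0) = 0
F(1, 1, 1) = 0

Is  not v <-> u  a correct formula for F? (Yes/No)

No

Check the formula against F row by row:
  u=0, v=0, w=0: formula gives 0, but F = 1 ✗
A single disagreement suffices: at (0,0,0) they differ, so the formula does not compute F.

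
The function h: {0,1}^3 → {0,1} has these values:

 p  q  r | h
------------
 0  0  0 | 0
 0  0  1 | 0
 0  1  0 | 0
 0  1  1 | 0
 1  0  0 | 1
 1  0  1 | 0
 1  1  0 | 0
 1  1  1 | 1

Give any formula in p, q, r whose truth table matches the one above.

h(p, q, r) = ((p ∧ ¬q) ∧ ¬r) ∨ ((p ∧ q) ∧ r)

Collect the rows where h=1 — (1,0,0), (1,1,1) — and write one minterm per row: p·¬q·¬r, p·q·r. Their union (logical OR) reproduces the table exactly.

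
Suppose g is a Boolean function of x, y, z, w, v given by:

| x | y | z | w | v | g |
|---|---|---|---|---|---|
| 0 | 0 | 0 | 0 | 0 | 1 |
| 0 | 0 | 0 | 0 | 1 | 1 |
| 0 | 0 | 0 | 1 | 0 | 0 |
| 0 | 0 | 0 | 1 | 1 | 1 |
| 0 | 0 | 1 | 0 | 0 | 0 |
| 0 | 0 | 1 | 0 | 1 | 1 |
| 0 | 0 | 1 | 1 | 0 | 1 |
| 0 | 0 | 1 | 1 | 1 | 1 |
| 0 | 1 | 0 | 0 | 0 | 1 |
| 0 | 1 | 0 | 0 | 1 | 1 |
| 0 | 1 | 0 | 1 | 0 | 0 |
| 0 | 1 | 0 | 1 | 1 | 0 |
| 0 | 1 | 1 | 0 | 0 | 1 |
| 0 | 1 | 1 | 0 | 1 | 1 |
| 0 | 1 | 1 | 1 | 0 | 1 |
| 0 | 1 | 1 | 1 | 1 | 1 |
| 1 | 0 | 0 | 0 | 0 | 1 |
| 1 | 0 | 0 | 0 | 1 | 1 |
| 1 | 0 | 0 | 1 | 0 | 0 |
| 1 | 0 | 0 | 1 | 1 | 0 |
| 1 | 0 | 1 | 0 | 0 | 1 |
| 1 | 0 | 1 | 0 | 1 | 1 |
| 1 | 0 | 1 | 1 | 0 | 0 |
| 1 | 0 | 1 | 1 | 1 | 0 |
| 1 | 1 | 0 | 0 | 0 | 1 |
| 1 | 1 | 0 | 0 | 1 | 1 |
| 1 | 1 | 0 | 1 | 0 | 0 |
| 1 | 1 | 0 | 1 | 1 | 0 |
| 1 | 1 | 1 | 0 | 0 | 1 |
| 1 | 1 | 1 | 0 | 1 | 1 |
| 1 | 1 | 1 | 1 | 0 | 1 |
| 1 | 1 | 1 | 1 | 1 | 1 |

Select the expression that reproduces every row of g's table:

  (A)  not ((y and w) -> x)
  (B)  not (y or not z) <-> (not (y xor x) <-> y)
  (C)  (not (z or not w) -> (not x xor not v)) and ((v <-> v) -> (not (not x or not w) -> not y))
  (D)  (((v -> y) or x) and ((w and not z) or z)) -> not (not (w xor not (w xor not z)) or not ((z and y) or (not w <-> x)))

(A) fails at (0,0,0,0,0): the formula yields 0, g is 1.
(B) fails at (0,0,0,1,0): the formula yields 1, g is 0.
(C) fails at (0,0,1,0,0): the formula yields 1, g is 0.
Only (D) survives; checking it on all 32 rows confirms it matches g.

D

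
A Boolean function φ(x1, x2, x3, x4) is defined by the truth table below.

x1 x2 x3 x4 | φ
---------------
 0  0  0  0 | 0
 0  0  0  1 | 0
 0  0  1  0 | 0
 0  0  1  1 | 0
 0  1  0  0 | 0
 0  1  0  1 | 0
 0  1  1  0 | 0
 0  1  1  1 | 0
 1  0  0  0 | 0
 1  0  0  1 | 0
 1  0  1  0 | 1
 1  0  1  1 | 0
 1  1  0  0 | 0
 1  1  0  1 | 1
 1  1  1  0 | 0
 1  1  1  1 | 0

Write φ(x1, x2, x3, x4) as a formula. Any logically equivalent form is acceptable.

φ(x1, x2, x3, x4) = (((x1 AND NOT x2) AND x3) AND NOT x4) OR (((x1 AND x2) AND NOT x3) AND x4)

φ=1 on 2 inputs: (1,0,1,0), (1,1,0,1). Reading each as a conjunction of literals (x1·¬x2·x3·¬x4, x1·x2·¬x3·x4) and taking the OR gives the canonical DNF.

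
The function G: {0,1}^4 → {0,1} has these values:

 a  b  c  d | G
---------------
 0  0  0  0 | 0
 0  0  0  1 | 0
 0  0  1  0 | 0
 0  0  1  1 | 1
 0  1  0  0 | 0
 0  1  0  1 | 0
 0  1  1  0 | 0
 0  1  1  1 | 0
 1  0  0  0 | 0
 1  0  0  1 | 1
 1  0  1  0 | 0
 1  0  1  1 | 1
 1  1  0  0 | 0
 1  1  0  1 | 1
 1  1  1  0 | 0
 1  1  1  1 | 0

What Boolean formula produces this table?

G=1 on 4 inputs: (0,0,1,1), (1,0,0,1), (1,0,1,1), (1,1,0,1). Reading each as a conjunction of literals (¬a·¬b·c·d, a·¬b·¬c·d, a·¬b·c·d, a·b·¬c·d) and taking the OR gives the canonical DNF.

G(a, b, c, d) = (((((¬a ∧ ¬b) ∧ c) ∧ d) ∨ (((a ∧ ¬b) ∧ ¬c) ∧ d)) ∨ (((a ∧ ¬b) ∧ c) ∧ d)) ∨ (((a ∧ b) ∧ ¬c) ∧ d)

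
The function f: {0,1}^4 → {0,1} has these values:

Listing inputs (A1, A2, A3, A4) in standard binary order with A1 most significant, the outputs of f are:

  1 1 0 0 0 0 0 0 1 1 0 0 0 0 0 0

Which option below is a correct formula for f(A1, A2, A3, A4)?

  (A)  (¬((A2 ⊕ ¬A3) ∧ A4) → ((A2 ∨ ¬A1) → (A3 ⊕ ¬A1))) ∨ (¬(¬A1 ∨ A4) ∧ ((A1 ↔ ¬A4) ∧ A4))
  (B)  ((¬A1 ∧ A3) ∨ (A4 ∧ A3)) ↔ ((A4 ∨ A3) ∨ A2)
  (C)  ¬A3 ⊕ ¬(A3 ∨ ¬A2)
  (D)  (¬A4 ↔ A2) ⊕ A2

C

(A): at (0,1,0,0) it gives 1, but f = 0 — eliminated.
(B): at (0,0,0,1) it gives 0, but f = 1 — eliminated.
(D): at (0,0,0,0) it gives 0, but f = 1 — eliminated.
Only (C) survives; checking it on all 16 rows confirms it matches f.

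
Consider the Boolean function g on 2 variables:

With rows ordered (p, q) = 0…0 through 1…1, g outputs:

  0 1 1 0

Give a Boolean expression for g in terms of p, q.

The output is 1 exactly when an odd number of inputs are 1 — the 2-way XOR (parity).

g(p, q) = p xor q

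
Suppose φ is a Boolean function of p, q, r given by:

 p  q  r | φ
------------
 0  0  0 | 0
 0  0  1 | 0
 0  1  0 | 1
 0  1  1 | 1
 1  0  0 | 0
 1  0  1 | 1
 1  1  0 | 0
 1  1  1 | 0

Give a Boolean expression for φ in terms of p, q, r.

φ(p, q, r) = (((~p & q) & ~r) | ((~p & q) & r)) | ((p & ~q) & r)

Collect the rows where φ=1 — (0,1,0), (0,1,1), (1,0,1) — and write one minterm per row: ¬p·q·¬r, ¬p·q·r, p·¬q·r. Their union (logical OR) reproduces the table exactly.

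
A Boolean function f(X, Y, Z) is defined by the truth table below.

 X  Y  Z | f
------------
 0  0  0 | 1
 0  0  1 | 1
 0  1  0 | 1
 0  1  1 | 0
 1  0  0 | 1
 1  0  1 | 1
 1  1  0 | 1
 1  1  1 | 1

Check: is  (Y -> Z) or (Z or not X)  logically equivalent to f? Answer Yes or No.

Test each input against both f and the formula:
  X=0, Y=0, Z=0: formula gives 1, f = 1 ✓
  X=0, Y=0, Z=1: formula gives 1, f = 1 ✓
  X=0, Y=1, Z=0: formula gives 1, f = 1 ✓
  X=0, Y=1, Z=1: formula gives 1, but f = 0 ✗
Since they disagree at (0,1,1), the expression is not a correct formula for f.

No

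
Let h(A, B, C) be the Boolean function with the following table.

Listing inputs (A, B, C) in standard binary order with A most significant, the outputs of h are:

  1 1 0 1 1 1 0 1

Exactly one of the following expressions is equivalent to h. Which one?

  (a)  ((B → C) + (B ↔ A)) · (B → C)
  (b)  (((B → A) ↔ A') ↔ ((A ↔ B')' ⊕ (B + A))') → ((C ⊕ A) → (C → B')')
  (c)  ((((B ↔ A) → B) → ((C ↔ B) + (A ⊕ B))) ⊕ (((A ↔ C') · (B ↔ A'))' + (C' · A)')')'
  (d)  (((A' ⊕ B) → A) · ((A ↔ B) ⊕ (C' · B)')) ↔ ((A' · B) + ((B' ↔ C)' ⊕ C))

a

(b): at (0,1,0) it gives 1, but h = 0 — eliminated.
(c): at (0,0,0) it gives 0, but h = 1 — eliminated.
(d): at (0,0,0) it gives 0, but h = 1 — eliminated.
(a) is the remaining candidate, and it agrees with h on all 8 inputs.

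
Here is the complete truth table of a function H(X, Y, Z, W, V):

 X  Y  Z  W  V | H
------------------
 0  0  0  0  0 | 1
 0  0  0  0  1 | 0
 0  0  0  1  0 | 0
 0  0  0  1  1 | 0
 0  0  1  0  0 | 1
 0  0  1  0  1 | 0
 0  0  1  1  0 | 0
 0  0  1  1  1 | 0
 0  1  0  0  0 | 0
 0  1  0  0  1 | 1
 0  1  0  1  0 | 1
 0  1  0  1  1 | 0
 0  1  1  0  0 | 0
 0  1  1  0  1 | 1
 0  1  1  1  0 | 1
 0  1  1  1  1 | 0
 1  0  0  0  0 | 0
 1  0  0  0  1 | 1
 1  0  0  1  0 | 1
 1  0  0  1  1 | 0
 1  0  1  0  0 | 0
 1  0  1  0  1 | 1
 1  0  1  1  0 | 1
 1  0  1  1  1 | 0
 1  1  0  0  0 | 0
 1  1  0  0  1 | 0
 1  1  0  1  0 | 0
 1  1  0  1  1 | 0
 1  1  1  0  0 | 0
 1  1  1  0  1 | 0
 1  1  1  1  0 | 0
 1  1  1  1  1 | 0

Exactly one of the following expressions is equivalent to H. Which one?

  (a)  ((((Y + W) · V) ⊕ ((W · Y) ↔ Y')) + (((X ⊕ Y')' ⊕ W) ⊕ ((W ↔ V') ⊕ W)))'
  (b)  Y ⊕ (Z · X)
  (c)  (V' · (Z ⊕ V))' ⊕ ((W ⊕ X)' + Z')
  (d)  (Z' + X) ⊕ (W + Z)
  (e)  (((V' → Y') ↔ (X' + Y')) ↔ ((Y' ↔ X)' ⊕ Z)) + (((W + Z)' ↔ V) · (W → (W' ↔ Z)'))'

a

(b) fails at (0,0,0,0,0): the formula yields 0, H is 1.
(c) fails at (0,0,0,0,0): the formula yields 0, H is 1.
(d) fails at (0,0,0,0,1): the formula yields 1, H is 0.
(e) fails at (0,0,0,0,1): the formula yields 1, H is 0.
Only (a) survives; checking it on all 32 rows confirms it matches H.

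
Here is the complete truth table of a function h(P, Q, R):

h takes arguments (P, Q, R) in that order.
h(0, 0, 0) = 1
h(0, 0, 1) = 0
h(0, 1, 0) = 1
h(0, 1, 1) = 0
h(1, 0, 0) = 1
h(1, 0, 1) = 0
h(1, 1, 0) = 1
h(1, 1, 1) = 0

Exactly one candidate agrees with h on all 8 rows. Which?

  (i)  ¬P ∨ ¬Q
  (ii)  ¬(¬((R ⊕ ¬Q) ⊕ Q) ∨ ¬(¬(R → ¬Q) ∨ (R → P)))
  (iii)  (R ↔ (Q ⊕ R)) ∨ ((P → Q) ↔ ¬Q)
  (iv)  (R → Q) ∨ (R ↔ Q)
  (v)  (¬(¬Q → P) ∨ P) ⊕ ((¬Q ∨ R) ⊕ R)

(i) fails at (0,0,1): the formula yields 1, h is 0.
(iii) fails at (0,0,1): the formula yields 1, h is 0.
(iv) fails at (0,1,1): the formula yields 1, h is 0.
(v) fails at (0,0,0): the formula yields 0, h is 1.
That leaves (ii). Evaluating it on every row reproduces the table of h exactly.

ii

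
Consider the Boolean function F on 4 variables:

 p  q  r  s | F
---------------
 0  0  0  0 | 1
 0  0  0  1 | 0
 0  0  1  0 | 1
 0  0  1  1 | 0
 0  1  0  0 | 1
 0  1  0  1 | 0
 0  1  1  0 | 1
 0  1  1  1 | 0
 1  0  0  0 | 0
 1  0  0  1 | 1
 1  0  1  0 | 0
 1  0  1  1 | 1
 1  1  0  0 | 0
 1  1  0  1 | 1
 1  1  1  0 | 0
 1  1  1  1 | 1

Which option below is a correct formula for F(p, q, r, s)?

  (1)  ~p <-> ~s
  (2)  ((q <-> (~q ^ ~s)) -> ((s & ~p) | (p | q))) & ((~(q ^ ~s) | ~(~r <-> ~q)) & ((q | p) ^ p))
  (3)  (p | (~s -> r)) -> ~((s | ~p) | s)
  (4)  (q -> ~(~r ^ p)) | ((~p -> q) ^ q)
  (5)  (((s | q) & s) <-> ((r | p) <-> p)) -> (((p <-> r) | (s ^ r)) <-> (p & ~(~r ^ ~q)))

1

(2) disagrees with F on (0,0,0,0) (formula → 0, table → 1); rule it out.
(3) disagrees with F on (0,0,1,0) (formula → 0, table → 1); rule it out.
(4) disagrees with F on (0,0,0,1) (formula → 1, table → 0); rule it out.
(5) disagrees with F on (0,0,1,0) (formula → 0, table → 1); rule it out.
Only (1) survives; checking it on all 16 rows confirms it matches F.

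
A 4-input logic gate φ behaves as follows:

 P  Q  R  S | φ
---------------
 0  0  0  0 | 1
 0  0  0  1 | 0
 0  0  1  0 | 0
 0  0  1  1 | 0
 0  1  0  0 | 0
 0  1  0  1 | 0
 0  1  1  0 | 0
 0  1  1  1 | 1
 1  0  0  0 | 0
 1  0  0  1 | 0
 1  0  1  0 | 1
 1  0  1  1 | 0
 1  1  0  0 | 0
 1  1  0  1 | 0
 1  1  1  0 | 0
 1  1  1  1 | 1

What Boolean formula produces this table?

φ(P, Q, R, S) = (((((NOT P AND NOT Q) AND NOT R) AND NOT S) OR (((NOT P AND Q) AND R) AND S)) OR (((P AND NOT Q) AND R) AND NOT S)) OR (((P AND Q) AND R) AND S)

φ=1 on 4 inputs: (0,0,0,0), (0,1,1,1), (1,0,1,0), (1,1,1,1). Reading each as a conjunction of literals (¬P·¬Q·¬R·¬S, ¬P·Q·R·S, P·¬Q·R·¬S, P·Q·R·S) and taking the OR gives the canonical DNF.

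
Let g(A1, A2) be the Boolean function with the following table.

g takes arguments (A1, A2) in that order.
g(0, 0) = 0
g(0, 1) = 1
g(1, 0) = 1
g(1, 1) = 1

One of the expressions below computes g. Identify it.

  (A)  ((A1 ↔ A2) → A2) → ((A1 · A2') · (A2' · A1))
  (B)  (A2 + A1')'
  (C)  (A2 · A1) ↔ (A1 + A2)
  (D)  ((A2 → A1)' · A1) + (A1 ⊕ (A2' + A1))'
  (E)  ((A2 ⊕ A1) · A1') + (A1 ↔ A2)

D

(A) disagrees with g on (0,0) (formula → 1, table → 0); rule it out.
(B) disagrees with g on (0,1) (formula → 0, table → 1); rule it out.
(C) disagrees with g on (0,0) (formula → 1, table → 0); rule it out.
(E) disagrees with g on (0,0) (formula → 1, table → 0); rule it out.
That leaves (D). Evaluating it on every row reproduces the table of g exactly.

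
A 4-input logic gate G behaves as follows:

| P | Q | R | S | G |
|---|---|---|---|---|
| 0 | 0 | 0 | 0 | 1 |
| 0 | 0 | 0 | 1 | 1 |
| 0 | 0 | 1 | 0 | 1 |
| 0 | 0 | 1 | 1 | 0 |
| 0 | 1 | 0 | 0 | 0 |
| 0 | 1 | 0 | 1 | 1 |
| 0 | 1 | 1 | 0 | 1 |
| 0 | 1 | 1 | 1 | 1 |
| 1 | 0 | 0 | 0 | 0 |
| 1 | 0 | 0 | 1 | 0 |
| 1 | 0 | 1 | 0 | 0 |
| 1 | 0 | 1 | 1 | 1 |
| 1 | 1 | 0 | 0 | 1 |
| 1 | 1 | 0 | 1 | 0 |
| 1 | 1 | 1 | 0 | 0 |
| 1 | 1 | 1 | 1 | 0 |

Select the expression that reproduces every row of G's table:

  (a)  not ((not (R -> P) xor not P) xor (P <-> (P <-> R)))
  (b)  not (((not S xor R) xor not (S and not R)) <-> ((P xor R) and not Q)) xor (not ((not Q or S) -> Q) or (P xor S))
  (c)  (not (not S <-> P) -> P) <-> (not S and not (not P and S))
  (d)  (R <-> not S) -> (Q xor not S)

b

(a): at (0,0,0,0) it gives 0, but G = 1 — eliminated.
(c): at (0,0,0,0) it gives 0, but G = 1 — eliminated.
(d): at (0,0,0,1) it gives 0, but G = 1 — eliminated.
That leaves (b). Evaluating it on every row reproduces the table of G exactly.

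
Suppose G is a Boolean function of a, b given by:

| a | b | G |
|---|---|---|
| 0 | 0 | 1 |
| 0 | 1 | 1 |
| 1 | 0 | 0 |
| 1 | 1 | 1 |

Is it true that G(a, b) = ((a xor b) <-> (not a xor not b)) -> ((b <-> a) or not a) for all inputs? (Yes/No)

Yes

Evaluate ((a xor b) <-> (not a xor not b)) -> ((b <-> a) or not a) on each row and compare to G:
  a=0, b=0: formula gives 1, G = 1 ✓
  a=0, b=1: formula gives 1, G = 1 ✓
  a=1, b=0: formula gives 0, G = 0 ✓
  a=1, b=1: formula gives 1, G = 1 ✓
No disagreement on any input; they are logically equivalent.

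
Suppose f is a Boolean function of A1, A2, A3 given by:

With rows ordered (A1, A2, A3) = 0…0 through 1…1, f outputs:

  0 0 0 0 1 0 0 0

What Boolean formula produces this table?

f is 1 on exactly one input, (1,0,0), whose minterm is A1·¬A2·¬A3. So f is just that conjunction.

f(A1, A2, A3) = (A1 · A2') · A3'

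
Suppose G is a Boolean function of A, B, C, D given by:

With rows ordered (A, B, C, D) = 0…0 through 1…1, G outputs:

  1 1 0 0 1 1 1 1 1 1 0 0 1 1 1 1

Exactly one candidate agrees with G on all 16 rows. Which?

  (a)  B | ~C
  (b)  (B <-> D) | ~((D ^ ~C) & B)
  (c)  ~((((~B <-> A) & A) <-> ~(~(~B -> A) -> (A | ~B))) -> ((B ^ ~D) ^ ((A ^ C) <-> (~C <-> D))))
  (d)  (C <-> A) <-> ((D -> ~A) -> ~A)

(b) disagrees with G on (0,0,1,0) (formula → 1, table → 0); rule it out.
(c) disagrees with G on (0,0,1,0) (formula → 1, table → 0); rule it out.
(d) disagrees with G on (0,1,1,0) (formula → 0, table → 1); rule it out.
(a) is the remaining candidate, and it agrees with G on all 16 inputs.

a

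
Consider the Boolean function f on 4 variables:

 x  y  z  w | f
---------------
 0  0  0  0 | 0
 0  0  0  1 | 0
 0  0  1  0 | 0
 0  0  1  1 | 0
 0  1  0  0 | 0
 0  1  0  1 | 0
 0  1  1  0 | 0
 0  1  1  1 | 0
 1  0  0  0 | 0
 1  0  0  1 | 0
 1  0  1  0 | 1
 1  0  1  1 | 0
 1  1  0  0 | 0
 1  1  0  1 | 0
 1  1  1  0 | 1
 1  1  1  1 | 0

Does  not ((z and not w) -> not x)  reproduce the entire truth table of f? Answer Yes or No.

Yes

Evaluate not ((z and not w) -> not x) on each row and compare to f:
  x=0, y=0, z=0, w=0: formula gives 0, f = 0 ✓
  x=0, y=0, z=0, w=1: formula gives 0, f = 0 ✓
  x=0, y=0, z=1, w=0: formula gives 0, f = 0 ✓
  x=0, y=0, z=1, w=1: formula gives 0, f = 0 ✓
  … (the remaining 12 rows also agree.)
Every row agrees, so the formula is equivalent.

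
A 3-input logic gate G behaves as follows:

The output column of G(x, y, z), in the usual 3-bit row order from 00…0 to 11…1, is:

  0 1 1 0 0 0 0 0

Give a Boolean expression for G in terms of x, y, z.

Collect the rows where G=1 — (0,0,1), (0,1,0) — and write one minterm per row: ¬x·¬y·z, ¬x·y·¬z. Their union (logical OR) reproduces the table exactly.

G(x, y, z) = ((¬x ∧ ¬y) ∧ z) ∨ ((¬x ∧ y) ∧ ¬z)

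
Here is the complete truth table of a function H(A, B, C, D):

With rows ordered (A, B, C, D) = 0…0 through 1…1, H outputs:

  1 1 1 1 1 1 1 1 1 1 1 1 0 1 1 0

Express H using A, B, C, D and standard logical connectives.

H(A, B, C, D) = ((((A · B) · C') · D') + (((A · B) · C) · D))'

There are just 2 zero rows: (1,1,0,0), (1,1,1,1). Their minterms are A·B·¬C·¬D, A·B·C·D; the OR of those covers precisely the 0-outputs, and negating it yields H.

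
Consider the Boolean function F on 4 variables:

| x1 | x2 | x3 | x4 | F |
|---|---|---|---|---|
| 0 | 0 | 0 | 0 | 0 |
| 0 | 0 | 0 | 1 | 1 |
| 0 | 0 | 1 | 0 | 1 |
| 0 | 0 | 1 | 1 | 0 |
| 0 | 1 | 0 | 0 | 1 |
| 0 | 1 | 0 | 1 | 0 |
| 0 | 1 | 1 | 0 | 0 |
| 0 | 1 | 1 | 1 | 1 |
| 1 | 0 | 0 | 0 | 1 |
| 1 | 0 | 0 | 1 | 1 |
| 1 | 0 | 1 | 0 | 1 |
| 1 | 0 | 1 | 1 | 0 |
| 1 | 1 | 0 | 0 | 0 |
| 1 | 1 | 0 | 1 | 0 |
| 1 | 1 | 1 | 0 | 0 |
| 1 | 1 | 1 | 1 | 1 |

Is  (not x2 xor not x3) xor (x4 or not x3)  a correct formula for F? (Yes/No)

No

Test each input against both F and the formula:
  x1=0, x2=0, x3=0, x4=0: formula gives 1, but F = 0 ✗
Since they disagree at (0,0,0,0), the expression is not a correct formula for F.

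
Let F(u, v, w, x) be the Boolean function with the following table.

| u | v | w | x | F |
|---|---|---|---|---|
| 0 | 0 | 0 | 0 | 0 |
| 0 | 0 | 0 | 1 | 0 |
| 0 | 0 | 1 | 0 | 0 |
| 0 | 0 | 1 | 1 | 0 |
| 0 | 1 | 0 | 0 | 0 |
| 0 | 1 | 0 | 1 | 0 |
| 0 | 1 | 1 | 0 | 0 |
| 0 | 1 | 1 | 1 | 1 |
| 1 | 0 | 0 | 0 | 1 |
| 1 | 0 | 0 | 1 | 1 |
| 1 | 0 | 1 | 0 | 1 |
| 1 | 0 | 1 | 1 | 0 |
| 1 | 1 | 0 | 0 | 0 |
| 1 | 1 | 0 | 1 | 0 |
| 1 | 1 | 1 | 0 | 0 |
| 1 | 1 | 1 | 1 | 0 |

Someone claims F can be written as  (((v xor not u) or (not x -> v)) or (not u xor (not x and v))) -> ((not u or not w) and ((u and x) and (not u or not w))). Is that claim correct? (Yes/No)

No

Evaluate (((v xor not u) or (not x -> v)) or (not u xor (not x and v))) -> ((not u or not w) and ((u and x) and (not u or not w))) on each row and compare to F:
  u=0, v=0, w=0, x=0: formula gives 0, F = 0 ✓
  u=0, v=0, w=0, x=1: formula gives 0, F = 0 ✓
  u=0, v=0, w=1, x=0: formula gives 0, F = 0 ✓
  u=0, v=0, w=1, x=1: formula gives 0, F = 0 ✓
  …
  u=0, v=1, w=1, x=1: formula gives 0, but F = 1 ✗
Row (0,1,1,1) is a counterexample, so the formula is not equivalent to F.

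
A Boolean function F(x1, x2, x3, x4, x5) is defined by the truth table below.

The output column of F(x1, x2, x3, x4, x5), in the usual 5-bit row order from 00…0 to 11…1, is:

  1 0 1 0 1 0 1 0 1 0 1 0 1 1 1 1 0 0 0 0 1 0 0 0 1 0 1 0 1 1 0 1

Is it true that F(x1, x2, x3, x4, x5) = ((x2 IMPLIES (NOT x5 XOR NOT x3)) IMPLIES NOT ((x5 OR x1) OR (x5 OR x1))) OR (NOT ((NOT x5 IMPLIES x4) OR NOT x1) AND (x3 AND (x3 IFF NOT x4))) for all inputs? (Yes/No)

Yes

Evaluate ((x2 IMPLIES (NOT x5 XOR NOT x3)) IMPLIES NOT ((x5 OR x1) OR (x5 OR x1))) OR (NOT ((NOT x5 IMPLIES x4) OR NOT x1) AND (x3 AND (x3 IFF NOT x4))) on each row and compare to F:
  x1=0, x2=0, x3=0, x4=0, x5=0: formula gives 1, F = 1 ✓
  x1=0, x2=0, x3=0, x4=0, x5=1: formula gives 0, F = 0 ✓
  x1=0, x2=0, x3=0, x4=1, x5=0: formula gives 1, F = 1 ✓
  x1=0, x2=0, x3=0, x4=1, x5=1: formula gives 0, F = 0 ✓
  …and likewise for the remaining 28 rows.
Every row agrees, so the formula is equivalent.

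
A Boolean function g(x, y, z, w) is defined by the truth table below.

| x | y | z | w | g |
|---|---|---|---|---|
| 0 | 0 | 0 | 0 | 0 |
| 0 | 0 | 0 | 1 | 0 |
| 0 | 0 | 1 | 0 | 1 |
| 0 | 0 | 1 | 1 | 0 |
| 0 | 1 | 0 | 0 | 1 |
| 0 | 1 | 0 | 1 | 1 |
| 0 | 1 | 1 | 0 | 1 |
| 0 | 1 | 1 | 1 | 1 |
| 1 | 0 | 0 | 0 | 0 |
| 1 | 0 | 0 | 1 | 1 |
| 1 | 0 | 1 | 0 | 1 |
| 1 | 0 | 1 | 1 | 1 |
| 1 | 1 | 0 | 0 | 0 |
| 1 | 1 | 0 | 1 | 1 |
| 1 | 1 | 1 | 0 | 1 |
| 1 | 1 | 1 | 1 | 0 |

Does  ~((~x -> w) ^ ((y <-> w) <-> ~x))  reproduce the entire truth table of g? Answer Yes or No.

No

Test each input against both g and the formula:
  x=0, y=0, z=0, w=0: formula gives 0, g = 0 ✓
  x=0, y=0, z=0, w=1: formula gives 0, g = 0 ✓
  x=0, y=0, z=1, w=0: formula gives 0, but g = 1 ✗
Since they disagree at (0,0,1,0), the expression is not a correct formula for g.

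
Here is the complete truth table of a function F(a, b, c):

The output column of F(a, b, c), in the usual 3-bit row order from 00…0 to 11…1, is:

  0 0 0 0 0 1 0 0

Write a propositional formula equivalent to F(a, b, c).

F(a, b, c) = (a & ~b) & c

Only row (1,0,1) gives 1. That row's minterm a·¬b·c is F directly.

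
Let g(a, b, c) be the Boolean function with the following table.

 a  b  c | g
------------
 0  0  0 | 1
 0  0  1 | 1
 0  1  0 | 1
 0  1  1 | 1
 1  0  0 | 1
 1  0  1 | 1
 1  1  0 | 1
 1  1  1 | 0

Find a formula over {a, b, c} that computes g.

The output is 0 only when every input is 1 — NAND of all inputs.

g(a, b, c) = ((a · b) · c)'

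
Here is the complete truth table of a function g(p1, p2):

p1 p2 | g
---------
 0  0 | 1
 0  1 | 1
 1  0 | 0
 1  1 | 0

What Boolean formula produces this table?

The output is the negation of p1.

g(p1, p2) = p1'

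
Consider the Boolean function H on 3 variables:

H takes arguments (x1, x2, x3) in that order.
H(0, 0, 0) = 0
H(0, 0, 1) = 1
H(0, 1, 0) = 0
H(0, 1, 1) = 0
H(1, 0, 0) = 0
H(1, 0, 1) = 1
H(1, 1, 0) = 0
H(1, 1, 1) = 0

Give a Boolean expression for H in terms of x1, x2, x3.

Collect the rows where H=1 — (0,0,1), (1,0,1) — and write one minterm per row: ¬x1·¬x2·x3, x1·¬x2·x3. Their union (logical OR) reproduces the table exactly.

H(x1, x2, x3) = ((NOT x1 AND NOT x2) AND x3) OR ((x1 AND NOT x2) AND x3)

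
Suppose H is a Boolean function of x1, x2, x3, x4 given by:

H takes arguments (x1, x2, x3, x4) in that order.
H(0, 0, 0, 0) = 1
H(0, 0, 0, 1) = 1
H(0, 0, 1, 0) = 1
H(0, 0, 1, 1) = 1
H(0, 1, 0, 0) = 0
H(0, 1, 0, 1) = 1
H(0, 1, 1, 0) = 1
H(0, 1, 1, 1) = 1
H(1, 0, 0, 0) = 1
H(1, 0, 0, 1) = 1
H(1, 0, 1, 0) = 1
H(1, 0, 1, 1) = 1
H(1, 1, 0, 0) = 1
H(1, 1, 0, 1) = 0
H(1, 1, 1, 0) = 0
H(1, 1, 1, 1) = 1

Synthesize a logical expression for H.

There are just 3 zero rows: (0,1,0,0), (1,1,0,1), (1,1,1,0). Their minterms are ¬x1·x2·¬x3·¬x4, x1·x2·¬x3·x4, x1·x2·x3·¬x4; the OR of those covers precisely the 0-outputs, and negating it yields H.

H(x1, x2, x3, x4) = ~(((((~x1 & x2) & ~x3) & ~x4) | (((x1 & x2) & ~x3) & x4)) | (((x1 & x2) & x3) & ~x4))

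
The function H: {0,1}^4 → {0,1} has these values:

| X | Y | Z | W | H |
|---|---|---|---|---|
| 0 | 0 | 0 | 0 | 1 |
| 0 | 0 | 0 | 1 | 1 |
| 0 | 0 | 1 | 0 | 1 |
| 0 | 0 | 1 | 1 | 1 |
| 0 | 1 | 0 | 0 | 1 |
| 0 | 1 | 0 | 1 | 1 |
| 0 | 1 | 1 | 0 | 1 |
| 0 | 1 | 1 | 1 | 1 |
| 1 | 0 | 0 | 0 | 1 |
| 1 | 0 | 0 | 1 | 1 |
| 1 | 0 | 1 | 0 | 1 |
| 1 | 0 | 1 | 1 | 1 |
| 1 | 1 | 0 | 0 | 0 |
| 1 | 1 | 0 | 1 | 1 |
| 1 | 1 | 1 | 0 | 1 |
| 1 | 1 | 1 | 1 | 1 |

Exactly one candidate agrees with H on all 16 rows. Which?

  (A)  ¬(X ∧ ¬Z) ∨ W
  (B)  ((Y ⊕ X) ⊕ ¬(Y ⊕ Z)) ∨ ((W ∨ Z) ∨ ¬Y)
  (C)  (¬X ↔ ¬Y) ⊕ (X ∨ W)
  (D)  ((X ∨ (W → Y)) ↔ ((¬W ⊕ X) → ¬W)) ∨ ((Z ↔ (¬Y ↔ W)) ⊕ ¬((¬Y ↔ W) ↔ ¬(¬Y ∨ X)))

(A) fails at (1,0,0,0): the formula yields 0, H is 1.
(C) fails at (0,0,0,1): the formula yields 0, H is 1.
(D) fails at (0,0,1,1): the formula yields 0, H is 1.
(B) is the remaining candidate, and it agrees with H on all 16 inputs.

B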